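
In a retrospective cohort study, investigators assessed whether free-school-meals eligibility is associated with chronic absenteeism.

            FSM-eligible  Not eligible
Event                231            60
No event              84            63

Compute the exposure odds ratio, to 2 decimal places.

2.89

Reading the table with exposure as columns: a = 231 (FSM-eligible, case), b = 84 (FSM-eligible, non-case), c = 60 (Not eligible, case), d = 63.
OR = (a·d)/(b·c) = (231 × 63) / (84 × 60) = 14553 / 5040 = 2.88750
The odds of chronic absenteeism are about 2.89 times as high in the fsm-eligible group.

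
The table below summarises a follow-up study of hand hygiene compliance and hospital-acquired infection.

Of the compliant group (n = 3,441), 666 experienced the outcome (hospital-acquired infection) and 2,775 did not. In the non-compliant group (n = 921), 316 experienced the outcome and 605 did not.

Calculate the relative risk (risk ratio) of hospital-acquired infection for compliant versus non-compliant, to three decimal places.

From the description: a = 666, b = 2775, c = 316, d = 605.
Risk in exposed = 666/3441 = 0.19355; risk in unexposed = 316/921 = 0.34311.
RR = 0.19355 / 0.34311 = 0.56411
The risk is 44% lower among the exposed than among the unexposed.

0.564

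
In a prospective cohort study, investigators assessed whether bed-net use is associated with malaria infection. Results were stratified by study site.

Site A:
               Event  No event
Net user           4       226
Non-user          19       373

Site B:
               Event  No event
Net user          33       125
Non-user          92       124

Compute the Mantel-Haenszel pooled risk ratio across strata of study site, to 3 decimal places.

RR_MH = Σ(aᵢ·n₀ᵢ/nᵢ) / Σ(cᵢ·n₁ᵢ/nᵢ), with n₁ᵢ = aᵢ+bᵢ (exposed), n₀ᵢ = cᵢ+dᵢ (unexposed), nᵢ = n₁ᵢ+n₀ᵢ.
Stratum 1 (Site A): n₁ = 230, n₀ = 392, n = 622; a·n₀/n = 4·392/622 = 2.5209; c·n₁/n = 19·230/622 = 7.0257
Stratum 2 (Site B): n₁ = 158, n₀ = 216, n = 374; a·n₀/n = 33·216/374 = 19.0588; c·n₁/n = 92·158/374 = 38.8663
RR_MH = (2.5209 + 19.0588) / (7.0257 + 38.8663) = 21.5797 / 45.8920 = 0.47023

0.470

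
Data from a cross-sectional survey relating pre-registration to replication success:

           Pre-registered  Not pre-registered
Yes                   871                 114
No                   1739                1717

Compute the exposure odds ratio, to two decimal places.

7.54

Reading the table with exposure as columns: a = 871 (Pre-registered, case), b = 1739 (Pre-registered, non-case), c = 114 (Not pre-registered, case), d = 1717.
OR = (a·d)/(b·c) = (871 × 1717) / (1739 × 114) = 1495507 / 198246 = 7.54369
The odds of replication success are about 7.54 times as high in the pre-registered group.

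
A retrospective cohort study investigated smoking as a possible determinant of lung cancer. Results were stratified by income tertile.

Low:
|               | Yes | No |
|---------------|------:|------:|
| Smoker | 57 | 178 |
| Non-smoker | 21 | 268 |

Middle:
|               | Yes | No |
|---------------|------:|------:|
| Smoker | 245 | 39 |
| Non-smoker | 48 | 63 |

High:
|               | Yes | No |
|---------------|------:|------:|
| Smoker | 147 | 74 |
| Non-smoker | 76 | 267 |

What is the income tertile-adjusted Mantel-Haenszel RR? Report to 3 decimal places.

RR_MH = Σ(aᵢ·n₀ᵢ/nᵢ) / Σ(cᵢ·n₁ᵢ/nᵢ), with n₁ᵢ = aᵢ+bᵢ (exposed), n₀ᵢ = cᵢ+dᵢ (unexposed), nᵢ = n₁ᵢ+n₀ᵢ.
Stratum 1 (Low): n₁ = 235, n₀ = 289, n = 524; a·n₀/n = 57·289/524 = 31.4370; c·n₁/n = 21·235/524 = 9.4179
Stratum 2 (Middle): n₁ = 284, n₀ = 111, n = 395; a·n₀/n = 245·111/395 = 68.8481; c·n₁/n = 48·284/395 = 34.5114
Stratum 3 (High): n₁ = 221, n₀ = 343, n = 564; a·n₀/n = 147·343/564 = 89.3989; c·n₁/n = 76·221/564 = 29.7801
RR_MH = (31.4370 + 68.8481 + 89.3989) / (9.4179 + 34.5114 + 29.7801) = 189.6841 / 73.7095 = 2.57340

2.573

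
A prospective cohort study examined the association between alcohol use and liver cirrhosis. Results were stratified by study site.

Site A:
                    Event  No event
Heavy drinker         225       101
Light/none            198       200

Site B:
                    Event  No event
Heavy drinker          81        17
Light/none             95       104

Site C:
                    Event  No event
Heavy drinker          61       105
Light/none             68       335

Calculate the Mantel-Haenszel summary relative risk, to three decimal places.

1.576

RR_MH = Σ(aᵢ·n₀ᵢ/nᵢ) / Σ(cᵢ·n₁ᵢ/nᵢ), with n₁ᵢ = aᵢ+bᵢ (exposed), n₀ᵢ = cᵢ+dᵢ (unexposed), nᵢ = n₁ᵢ+n₀ᵢ.
Stratum 1 (Site A): n₁ = 326, n₀ = 398, n = 724; a·n₀/n = 225·398/724 = 123.6878; c·n₁/n = 198·326/724 = 89.1547
Stratum 2 (Site B): n₁ = 98, n₀ = 199, n = 297; a·n₀/n = 81·199/297 = 54.2727; c·n₁/n = 95·98/297 = 31.3468
Stratum 3 (Site C): n₁ = 166, n₀ = 403, n = 569; a·n₀/n = 61·403/569 = 43.2039; c·n₁/n = 68·166/569 = 19.8383
RR_MH = (123.6878 + 54.2727 + 43.2039) / (89.1547 + 31.3468 + 19.8383) = 221.1644 / 140.3398 = 1.57592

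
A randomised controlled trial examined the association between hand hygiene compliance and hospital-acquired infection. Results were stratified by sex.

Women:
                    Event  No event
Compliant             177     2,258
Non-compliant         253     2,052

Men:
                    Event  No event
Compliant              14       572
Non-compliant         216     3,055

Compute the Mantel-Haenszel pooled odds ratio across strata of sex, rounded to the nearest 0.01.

0.57

OR_MH = Σ(aᵢdᵢ/nᵢ) / Σ(bᵢcᵢ/nᵢ), where nᵢ is the stratum total.
Stratum 1 (Women): n = 4740; a·d/n = 177·2052/4740 = 76.6253; b·c/n = 2258·253/4740 = 120.5219
Stratum 2 (Men): n = 3857; a·d/n = 14·3055/3857 = 11.0889; b·c/n = 572·216/3857 = 32.0332
OR_MH = (76.6253 + 11.0889) / (120.5219 + 32.0332) = 87.7142 / 152.5551 = 0.57497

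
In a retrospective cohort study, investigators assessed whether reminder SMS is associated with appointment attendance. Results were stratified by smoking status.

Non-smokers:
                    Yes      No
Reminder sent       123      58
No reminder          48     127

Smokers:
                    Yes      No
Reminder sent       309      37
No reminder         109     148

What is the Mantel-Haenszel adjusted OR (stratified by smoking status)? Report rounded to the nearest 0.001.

8.252

OR_MH = Σ(aᵢdᵢ/nᵢ) / Σ(bᵢcᵢ/nᵢ), where nᵢ is the stratum total.
Stratum 1 (Non-smokers): n = 356; a·d/n = 123·127/356 = 43.8792; b·c/n = 58·48/356 = 7.8202
Stratum 2 (Smokers): n = 603; a·d/n = 309·148/603 = 75.8408; b·c/n = 37·109/603 = 6.6882
OR_MH = (43.8792 + 75.8408) / (7.8202 + 6.6882) = 119.7200 / 14.5085 = 8.25174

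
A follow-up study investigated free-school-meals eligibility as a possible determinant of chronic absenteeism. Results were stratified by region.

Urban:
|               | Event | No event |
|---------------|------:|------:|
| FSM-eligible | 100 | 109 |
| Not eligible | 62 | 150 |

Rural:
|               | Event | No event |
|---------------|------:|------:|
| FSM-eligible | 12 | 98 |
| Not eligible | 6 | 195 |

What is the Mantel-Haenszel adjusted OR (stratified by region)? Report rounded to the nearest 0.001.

2.405

OR_MH = Σ(aᵢdᵢ/nᵢ) / Σ(bᵢcᵢ/nᵢ), where nᵢ is the stratum total.
Stratum 1 (Urban): n = 421; a·d/n = 100·150/421 = 35.6295; b·c/n = 109·62/421 = 16.0523
Stratum 2 (Rural): n = 311; a·d/n = 12·195/311 = 7.5241; b·c/n = 98·6/311 = 1.8907
OR_MH = (35.6295 + 7.5241) / (16.0523 + 1.8907) = 43.1536 / 17.9429 = 2.40505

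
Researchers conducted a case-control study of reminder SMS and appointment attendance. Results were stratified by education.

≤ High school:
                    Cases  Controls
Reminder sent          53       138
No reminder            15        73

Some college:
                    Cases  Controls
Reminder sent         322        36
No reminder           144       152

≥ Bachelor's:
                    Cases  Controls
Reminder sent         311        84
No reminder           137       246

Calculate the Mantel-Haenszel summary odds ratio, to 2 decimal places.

6.21

OR_MH = Σ(aᵢdᵢ/nᵢ) / Σ(bᵢcᵢ/nᵢ), where nᵢ is the stratum total.
Stratum 1 (≤ High school): n = 279; a·d/n = 53·73/279 = 13.8674; b·c/n = 138·15/279 = 7.4194
Stratum 2 (Some college): n = 654; a·d/n = 322·152/654 = 74.8379; b·c/n = 36·144/654 = 7.9266
Stratum 3 (≥ Bachelor's): n = 778; a·d/n = 311·246/778 = 98.3368; b·c/n = 84·137/778 = 14.7918
OR_MH = (13.8674 + 74.8379 + 98.3368) / (7.4194 + 7.9266 + 14.7918) = 187.0421 / 30.1377 = 6.20624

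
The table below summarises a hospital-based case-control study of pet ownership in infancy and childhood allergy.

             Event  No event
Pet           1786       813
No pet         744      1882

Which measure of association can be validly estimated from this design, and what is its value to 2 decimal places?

Cells: a = 1786, b = 813, c = 744, d = 1882.
This is a hospital-based case-control study: participants were sampled on outcome status, so risks in the source population cannot be estimated directly — relative risk is not valid here. The odds ratio is the appropriate measure.
OR = (a·d)/(b·c) = (1786 × 1882) / (813 × 744) = 3361252 / 604872 = 5.55696

5.56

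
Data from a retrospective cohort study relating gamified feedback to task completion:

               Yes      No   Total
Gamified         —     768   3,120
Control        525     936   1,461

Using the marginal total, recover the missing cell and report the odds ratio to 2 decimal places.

The missing cell is in the exposed row: 3120 − 768 = 2352.
So a = 2352, b = 768, c = 525, d = 936.
OR = (a·d)/(b·c) = (2352 × 936) / (768 × 525) = 2201472 / 403200 = 5.46000

5.46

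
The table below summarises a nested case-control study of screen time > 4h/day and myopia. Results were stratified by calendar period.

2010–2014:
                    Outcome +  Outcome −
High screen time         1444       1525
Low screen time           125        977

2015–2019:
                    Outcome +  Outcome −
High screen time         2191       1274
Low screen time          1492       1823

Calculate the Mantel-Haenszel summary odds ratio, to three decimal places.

2.860

OR_MH = Σ(aᵢdᵢ/nᵢ) / Σ(bᵢcᵢ/nᵢ), where nᵢ is the stratum total.
Stratum 1 (2010–2014): n = 4071; a·d/n = 1444·977/4071 = 346.5458; b·c/n = 1525·125/4071 = 46.8251
Stratum 2 (2015–2019): n = 6780; a·d/n = 2191·1823/6780 = 589.1140; b·c/n = 1274·1492/6780 = 280.3552
OR_MH = (346.5458 + 589.1140) / (46.8251 + 280.3552) = 935.6598 / 327.1803 = 2.85977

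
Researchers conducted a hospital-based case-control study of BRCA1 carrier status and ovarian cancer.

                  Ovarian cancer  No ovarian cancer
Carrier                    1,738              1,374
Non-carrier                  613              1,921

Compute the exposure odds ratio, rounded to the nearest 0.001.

3.964

Cells: a = 1738, b = 1374, c = 613, d = 1921.
OR = (a·d)/(b·c) = (1738 × 1921) / (1374 × 613) = 3338698 / 842262 = 3.96397
The odds of ovarian cancer are about 3.96 times as high in the carrier group.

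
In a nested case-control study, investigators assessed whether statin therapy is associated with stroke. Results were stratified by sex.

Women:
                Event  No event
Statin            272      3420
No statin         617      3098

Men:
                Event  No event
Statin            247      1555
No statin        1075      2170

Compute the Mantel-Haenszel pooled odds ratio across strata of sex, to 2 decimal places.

0.36

OR_MH = Σ(aᵢdᵢ/nᵢ) / Σ(bᵢcᵢ/nᵢ), where nᵢ is the stratum total.
Stratum 1 (Women): n = 7407; a·d/n = 272·3098/7407 = 113.7648; b·c/n = 3420·617/7407 = 284.8846
Stratum 2 (Men): n = 5047; a·d/n = 247·2170/5047 = 106.1997; b·c/n = 1555·1075/5047 = 331.2116
OR_MH = (113.7648 + 106.1997) / (284.8846 + 331.2116) = 219.9645 / 616.0962 = 0.35703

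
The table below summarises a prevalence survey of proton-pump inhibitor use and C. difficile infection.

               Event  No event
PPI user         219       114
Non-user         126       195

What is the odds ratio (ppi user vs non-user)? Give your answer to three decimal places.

2.973

Cells: a = 219, b = 114, c = 126, d = 195.
OR = (a·d)/(b·c) = (219 × 195) / (114 × 126) = 42705 / 14364 = 2.97306
The odds of C. difficile infection are about 2.97 times as high in the ppi user group.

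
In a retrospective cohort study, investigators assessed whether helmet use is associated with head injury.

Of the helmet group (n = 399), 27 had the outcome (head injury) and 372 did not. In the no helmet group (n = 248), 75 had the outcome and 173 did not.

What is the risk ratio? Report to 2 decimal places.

0.22

From the description: a = 27, b = 372, c = 75, d = 173.
Risk in exposed = 27/399 = 0.06767; risk in unexposed = 75/248 = 0.30242.
RR = 0.06767 / 0.30242 = 0.22376
The risk is 78% lower among the exposed than among the unexposed.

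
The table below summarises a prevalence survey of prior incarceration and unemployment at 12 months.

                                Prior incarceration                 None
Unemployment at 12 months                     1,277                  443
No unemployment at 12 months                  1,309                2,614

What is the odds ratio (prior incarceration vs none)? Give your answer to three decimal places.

Reading the table with exposure as columns: a = 1277 (Prior incarceration, case), b = 1309 (Prior incarceration, non-case), c = 443 (None, case), d = 2614.
OR = (a·d)/(b·c) = (1277 × 2614) / (1309 × 443) = 3338078 / 579887 = 5.75643
The odds of unemployment at 12 months are about 5.76 times as high in the prior incarceration group.

5.756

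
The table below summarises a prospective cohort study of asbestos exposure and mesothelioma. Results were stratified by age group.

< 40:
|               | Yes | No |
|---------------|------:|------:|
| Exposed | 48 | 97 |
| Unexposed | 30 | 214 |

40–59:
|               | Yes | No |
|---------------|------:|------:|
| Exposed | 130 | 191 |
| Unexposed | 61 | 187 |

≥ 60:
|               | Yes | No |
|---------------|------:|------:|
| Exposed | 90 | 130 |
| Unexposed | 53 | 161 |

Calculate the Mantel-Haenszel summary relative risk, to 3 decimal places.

1.810

RR_MH = Σ(aᵢ·n₀ᵢ/nᵢ) / Σ(cᵢ·n₁ᵢ/nᵢ), with n₁ᵢ = aᵢ+bᵢ (exposed), n₀ᵢ = cᵢ+dᵢ (unexposed), nᵢ = n₁ᵢ+n₀ᵢ.
Stratum 1 (< 40): n₁ = 145, n₀ = 244, n = 389; a·n₀/n = 48·244/389 = 30.1080; c·n₁/n = 30·145/389 = 11.1825
Stratum 2 (40–59): n₁ = 321, n₀ = 248, n = 569; a·n₀/n = 130·248/569 = 56.6608; c·n₁/n = 61·321/569 = 34.4130
Stratum 3 (≥ 60): n₁ = 220, n₀ = 214, n = 434; a·n₀/n = 90·214/434 = 44.3779; c·n₁/n = 53·220/434 = 26.8664
RR_MH = (30.1080 + 56.6608 + 44.3779) / (11.1825 + 34.4130 + 26.8664) = 131.1467 / 72.4619 = 1.80987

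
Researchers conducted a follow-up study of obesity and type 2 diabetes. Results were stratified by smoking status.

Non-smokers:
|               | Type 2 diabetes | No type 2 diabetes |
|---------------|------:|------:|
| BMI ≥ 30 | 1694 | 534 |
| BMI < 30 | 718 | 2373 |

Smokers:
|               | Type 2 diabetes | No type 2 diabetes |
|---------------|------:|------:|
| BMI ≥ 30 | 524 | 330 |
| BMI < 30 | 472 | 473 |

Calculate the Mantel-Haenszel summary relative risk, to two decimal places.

2.40

RR_MH = Σ(aᵢ·n₀ᵢ/nᵢ) / Σ(cᵢ·n₁ᵢ/nᵢ), with n₁ᵢ = aᵢ+bᵢ (exposed), n₀ᵢ = cᵢ+dᵢ (unexposed), nᵢ = n₁ᵢ+n₀ᵢ.
Stratum 1 (Non-smokers): n₁ = 2228, n₀ = 3091, n = 5319; a·n₀/n = 1694·3091/5319 = 984.4245; c·n₁/n = 718·2228/5319 = 300.7528
Stratum 2 (Smokers): n₁ = 854, n₀ = 945, n = 1799; a·n₀/n = 524·945/1799 = 275.2529; c·n₁/n = 472·854/1799 = 224.0623
RR_MH = (984.4245 + 275.2529) / (300.7528 + 224.0623) = 1259.6774 / 524.8150 = 2.40023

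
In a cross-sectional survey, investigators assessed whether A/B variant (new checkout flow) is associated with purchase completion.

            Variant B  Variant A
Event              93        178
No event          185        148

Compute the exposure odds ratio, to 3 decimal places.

0.418

Reading the table with exposure as columns: a = 93 (Variant B, case), b = 185 (Variant B, non-case), c = 178 (Variant A, case), d = 148.
OR = (a·d)/(b·c) = (93 × 148) / (185 × 178) = 13764 / 32930 = 0.41798
Exposure is associated with lower odds of purchase completion (OR = 0.42 < 1).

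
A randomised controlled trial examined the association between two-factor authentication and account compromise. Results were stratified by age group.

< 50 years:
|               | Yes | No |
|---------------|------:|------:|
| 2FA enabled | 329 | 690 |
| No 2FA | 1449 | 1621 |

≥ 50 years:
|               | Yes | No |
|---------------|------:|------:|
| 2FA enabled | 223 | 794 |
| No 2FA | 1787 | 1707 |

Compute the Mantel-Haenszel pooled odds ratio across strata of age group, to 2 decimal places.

OR_MH = Σ(aᵢdᵢ/nᵢ) / Σ(bᵢcᵢ/nᵢ), where nᵢ is the stratum total.
Stratum 1 (< 50 years): n = 4089; a·d/n = 329·1621/4089 = 130.4253; b·c/n = 690·1449/4089 = 244.5121
Stratum 2 (≥ 50 years): n = 4511; a·d/n = 223·1707/4511 = 84.3851; b·c/n = 794·1787/4511 = 314.5374
OR_MH = (130.4253 + 84.3851) / (244.5121 + 314.5374) = 214.8103 / 559.0495 = 0.38424

0.38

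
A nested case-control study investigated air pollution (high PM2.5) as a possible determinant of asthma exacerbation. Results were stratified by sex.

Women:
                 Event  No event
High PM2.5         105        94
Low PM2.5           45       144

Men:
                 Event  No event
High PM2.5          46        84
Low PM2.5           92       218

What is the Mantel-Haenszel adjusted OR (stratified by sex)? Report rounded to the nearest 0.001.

2.170

OR_MH = Σ(aᵢdᵢ/nᵢ) / Σ(bᵢcᵢ/nᵢ), where nᵢ is the stratum total.
Stratum 1 (Women): n = 388; a·d/n = 105·144/388 = 38.9691; b·c/n = 94·45/388 = 10.9021
Stratum 2 (Men): n = 440; a·d/n = 46·218/440 = 22.7909; b·c/n = 84·92/440 = 17.5636
OR_MH = (38.9691 + 22.7909) / (10.9021 + 17.5636) = 61.7600 / 28.4657 = 2.16963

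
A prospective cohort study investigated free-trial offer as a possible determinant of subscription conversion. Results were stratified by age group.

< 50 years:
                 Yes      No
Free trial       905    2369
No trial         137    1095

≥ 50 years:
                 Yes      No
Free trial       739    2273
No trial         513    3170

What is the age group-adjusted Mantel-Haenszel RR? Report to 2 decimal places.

RR_MH = Σ(aᵢ·n₀ᵢ/nᵢ) / Σ(cᵢ·n₁ᵢ/nᵢ), with n₁ᵢ = aᵢ+bᵢ (exposed), n₀ᵢ = cᵢ+dᵢ (unexposed), nᵢ = n₁ᵢ+n₀ᵢ.
Stratum 1 (< 50 years): n₁ = 3274, n₀ = 1232, n = 4506; a·n₀/n = 905·1232/4506 = 247.4390; c·n₁/n = 137·3274/4506 = 99.5424
Stratum 2 (≥ 50 years): n₁ = 3012, n₀ = 3683, n = 6695; a·n₀/n = 739·3683/6695 = 406.5328; c·n₁/n = 513·3012/6695 = 230.7925
RR_MH = (247.4390 + 406.5328) / (99.5424 + 230.7925) = 653.9718 / 330.3349 = 1.97972

1.98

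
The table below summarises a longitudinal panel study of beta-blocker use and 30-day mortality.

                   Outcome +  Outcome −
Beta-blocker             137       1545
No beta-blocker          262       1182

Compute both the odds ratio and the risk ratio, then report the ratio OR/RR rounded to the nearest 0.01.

Cells: a = 137, b = 1545, c = 262, d = 1182.
OR = (137·1182)/(1545·262) = 161934/404790 = 0.40004
Risk in exposed = 137/1682 = 0.08145; risk in unexposed = 262/1444 = 0.18144; RR = 0.44891
OR/RR = 0.40004 / 0.44891 = 0.89114
The outcome is not rare, so the OR lies further from 1 than the RR.

0.89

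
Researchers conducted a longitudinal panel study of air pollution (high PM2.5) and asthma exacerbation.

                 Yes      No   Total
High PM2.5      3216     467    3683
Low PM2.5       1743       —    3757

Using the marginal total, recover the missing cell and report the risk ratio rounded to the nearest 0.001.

The missing cell is in the unexposed row: 3757 − 1743 = 2014.
So a = 3216, b = 467, c = 1743, d = 2014.
RR = [a/(a+b)] / [c/(c+d)] = (3216/3683) / (1743/3757) = 0.87320/0.46393 = 1.88217

1.882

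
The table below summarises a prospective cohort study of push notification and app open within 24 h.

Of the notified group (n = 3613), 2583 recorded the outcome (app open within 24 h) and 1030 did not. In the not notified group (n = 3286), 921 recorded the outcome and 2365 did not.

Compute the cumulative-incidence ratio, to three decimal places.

From the description: a = 2583, b = 1030, c = 921, d = 2365.
Risk in exposed = 2583/3613 = 0.71492; risk in unexposed = 921/3286 = 0.28028.
RR = 0.71492 / 0.28028 = 2.55073
The risk among the exposed is 2.55 times that among the unexposed.

2.551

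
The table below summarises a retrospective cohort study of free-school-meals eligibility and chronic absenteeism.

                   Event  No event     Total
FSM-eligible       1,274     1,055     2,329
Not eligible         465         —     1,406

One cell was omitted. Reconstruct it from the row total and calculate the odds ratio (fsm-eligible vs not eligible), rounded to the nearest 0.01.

2.44

The missing cell is in the unexposed row: 1406 − 465 = 941.
So a = 1274, b = 1055, c = 465, d = 941.
OR = (a·d)/(b·c) = (1274 × 941) / (1055 × 465) = 1198834 / 490575 = 2.44373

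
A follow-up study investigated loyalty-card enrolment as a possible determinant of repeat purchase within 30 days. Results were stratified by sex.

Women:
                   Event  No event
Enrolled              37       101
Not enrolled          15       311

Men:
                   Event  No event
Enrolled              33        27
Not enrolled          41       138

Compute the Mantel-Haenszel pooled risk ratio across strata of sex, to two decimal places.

3.44

RR_MH = Σ(aᵢ·n₀ᵢ/nᵢ) / Σ(cᵢ·n₁ᵢ/nᵢ), with n₁ᵢ = aᵢ+bᵢ (exposed), n₀ᵢ = cᵢ+dᵢ (unexposed), nᵢ = n₁ᵢ+n₀ᵢ.
Stratum 1 (Women): n₁ = 138, n₀ = 326, n = 464; a·n₀/n = 37·326/464 = 25.9957; c·n₁/n = 15·138/464 = 4.4612
Stratum 2 (Men): n₁ = 60, n₀ = 179, n = 239; a·n₀/n = 33·179/239 = 24.7155; c·n₁/n = 41·60/239 = 10.2929
RR_MH = (25.9957 + 24.7155) / (4.4612 + 10.2929) = 50.7112 / 14.7541 = 3.43709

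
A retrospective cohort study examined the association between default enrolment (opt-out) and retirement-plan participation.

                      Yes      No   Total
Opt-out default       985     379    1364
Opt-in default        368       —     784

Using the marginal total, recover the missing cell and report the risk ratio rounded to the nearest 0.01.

The missing cell is in the unexposed row: 784 − 368 = 416.
So a = 985, b = 379, c = 368, d = 416.
RR = [a/(a+b)] / [c/(c+d)] = (985/1364) / (368/784) = 0.72214/0.46939 = 1.53847

1.54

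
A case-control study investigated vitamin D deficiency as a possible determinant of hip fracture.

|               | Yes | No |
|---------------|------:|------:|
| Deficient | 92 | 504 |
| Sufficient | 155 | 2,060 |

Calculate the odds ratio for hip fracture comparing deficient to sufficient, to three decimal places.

2.426

Cells: a = 92, b = 504, c = 155, d = 2060.
OR = (a·d)/(b·c) = (92 × 2060) / (504 × 155) = 189520 / 78120 = 2.42601
The odds of hip fracture are about 2.43 times as high in the deficient group.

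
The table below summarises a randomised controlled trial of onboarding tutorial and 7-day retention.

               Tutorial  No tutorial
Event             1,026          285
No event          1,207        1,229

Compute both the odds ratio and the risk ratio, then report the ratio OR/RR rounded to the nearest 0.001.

Reading the table with exposure as columns: a = 1026 (Tutorial, case), b = 1207 (Tutorial, non-case), c = 285 (No tutorial, case), d = 1229.
OR = (1026·1229)/(1207·285) = 1260954/343995 = 3.66562
Risk in exposed = 1026/2233 = 0.45947; risk in unexposed = 285/1514 = 0.18824; RR = 2.44084
OR/RR = 3.66562 / 2.44084 = 1.50178
The outcome is not rare, so the OR lies further from 1 than the RR.

1.502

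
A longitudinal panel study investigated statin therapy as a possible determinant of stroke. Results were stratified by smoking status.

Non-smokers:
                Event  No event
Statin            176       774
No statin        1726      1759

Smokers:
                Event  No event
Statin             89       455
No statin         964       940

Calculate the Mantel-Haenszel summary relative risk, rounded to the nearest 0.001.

0.355

RR_MH = Σ(aᵢ·n₀ᵢ/nᵢ) / Σ(cᵢ·n₁ᵢ/nᵢ), with n₁ᵢ = aᵢ+bᵢ (exposed), n₀ᵢ = cᵢ+dᵢ (unexposed), nᵢ = n₁ᵢ+n₀ᵢ.
Stratum 1 (Non-smokers): n₁ = 950, n₀ = 3485, n = 4435; a·n₀/n = 176·3485/4435 = 138.2999; c·n₁/n = 1726·950/4435 = 369.7182
Stratum 2 (Smokers): n₁ = 544, n₀ = 1904, n = 2448; a·n₀/n = 89·1904/2448 = 69.2222; c·n₁/n = 964·544/2448 = 214.2222
RR_MH = (138.2999 + 69.2222) / (369.7182 + 214.2222) = 207.5221 / 583.9404 = 0.35538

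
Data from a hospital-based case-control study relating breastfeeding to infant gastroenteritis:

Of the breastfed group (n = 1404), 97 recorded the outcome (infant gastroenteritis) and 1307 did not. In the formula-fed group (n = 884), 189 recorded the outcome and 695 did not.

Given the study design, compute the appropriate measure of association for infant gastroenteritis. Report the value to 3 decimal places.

From the description: a = 97, b = 1307, c = 189, d = 695.
This is a hospital-based case-control study: participants were sampled on outcome status, so risks in the source population cannot be estimated directly — relative risk is not valid here. The odds ratio is the appropriate measure.
OR = (a·d)/(b·c) = (97 × 695) / (1307 × 189) = 67415 / 247023 = 0.27291

0.273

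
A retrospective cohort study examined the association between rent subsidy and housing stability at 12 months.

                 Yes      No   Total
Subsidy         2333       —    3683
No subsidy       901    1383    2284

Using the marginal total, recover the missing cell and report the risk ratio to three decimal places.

The missing cell is in the exposed row: 3683 − 2333 = 1350.
So a = 2333, b = 1350, c = 901, d = 1383.
RR = [a/(a+b)] / [c/(c+d)] = (2333/3683) / (901/2284) = 0.63345/0.39448 = 1.60577

1.606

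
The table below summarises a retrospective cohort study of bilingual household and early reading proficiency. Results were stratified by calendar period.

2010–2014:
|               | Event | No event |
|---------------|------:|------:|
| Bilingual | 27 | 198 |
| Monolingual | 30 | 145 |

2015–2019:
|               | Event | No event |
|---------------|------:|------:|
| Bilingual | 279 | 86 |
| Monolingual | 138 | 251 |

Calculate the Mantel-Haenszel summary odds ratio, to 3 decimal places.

3.356

OR_MH = Σ(aᵢdᵢ/nᵢ) / Σ(bᵢcᵢ/nᵢ), where nᵢ is the stratum total.
Stratum 1 (2010–2014): n = 400; a·d/n = 27·145/400 = 9.7875; b·c/n = 198·30/400 = 14.8500
Stratum 2 (2015–2019): n = 754; a·d/n = 279·251/754 = 92.8767; b·c/n = 86·138/754 = 15.7401
OR_MH = (9.7875 + 92.8767) / (14.8500 + 15.7401) = 102.6642 / 30.5901 = 3.35613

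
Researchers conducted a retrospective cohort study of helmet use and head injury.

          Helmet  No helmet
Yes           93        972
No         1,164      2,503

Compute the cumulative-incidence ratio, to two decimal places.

Reading the table with exposure as columns: a = 93 (Helmet, case), b = 1164 (Helmet, non-case), c = 972 (No helmet, case), d = 2503.
Risk in exposed = 93/1257 = 0.07399; risk in unexposed = 972/3475 = 0.27971.
RR = 0.07399 / 0.27971 = 0.26451
The risk is 74% lower among the exposed than among the unexposed.

0.26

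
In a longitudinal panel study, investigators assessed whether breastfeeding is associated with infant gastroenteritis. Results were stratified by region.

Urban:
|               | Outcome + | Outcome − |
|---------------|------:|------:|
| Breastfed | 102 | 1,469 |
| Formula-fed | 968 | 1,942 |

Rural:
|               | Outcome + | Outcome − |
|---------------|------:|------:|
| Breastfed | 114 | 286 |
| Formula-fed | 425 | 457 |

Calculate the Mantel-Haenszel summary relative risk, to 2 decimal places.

RR_MH = Σ(aᵢ·n₀ᵢ/nᵢ) / Σ(cᵢ·n₁ᵢ/nᵢ), with n₁ᵢ = aᵢ+bᵢ (exposed), n₀ᵢ = cᵢ+dᵢ (unexposed), nᵢ = n₁ᵢ+n₀ᵢ.
Stratum 1 (Urban): n₁ = 1571, n₀ = 2910, n = 4481; a·n₀/n = 102·2910/4481 = 66.2397; c·n₁/n = 968·1571/4481 = 339.3725
Stratum 2 (Rural): n₁ = 400, n₀ = 882, n = 1282; a·n₀/n = 114·882/1282 = 78.4306; c·n₁/n = 425·400/1282 = 132.6053
RR_MH = (66.2397 + 78.4306) / (339.3725 + 132.6053) = 144.6703 / 471.9778 = 0.30652

0.31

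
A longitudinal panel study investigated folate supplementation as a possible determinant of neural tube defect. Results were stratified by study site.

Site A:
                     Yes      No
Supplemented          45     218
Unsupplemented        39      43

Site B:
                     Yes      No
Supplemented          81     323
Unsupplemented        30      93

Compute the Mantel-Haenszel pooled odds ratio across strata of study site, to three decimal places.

0.463

OR_MH = Σ(aᵢdᵢ/nᵢ) / Σ(bᵢcᵢ/nᵢ), where nᵢ is the stratum total.
Stratum 1 (Site A): n = 345; a·d/n = 45·43/345 = 5.6087; b·c/n = 218·39/345 = 24.6435
Stratum 2 (Site B): n = 527; a·d/n = 81·93/527 = 14.2941; b·c/n = 323·30/527 = 18.3871
OR_MH = (5.6087 + 14.2941) / (24.6435 + 18.3871) = 19.9028 / 43.0306 = 0.46253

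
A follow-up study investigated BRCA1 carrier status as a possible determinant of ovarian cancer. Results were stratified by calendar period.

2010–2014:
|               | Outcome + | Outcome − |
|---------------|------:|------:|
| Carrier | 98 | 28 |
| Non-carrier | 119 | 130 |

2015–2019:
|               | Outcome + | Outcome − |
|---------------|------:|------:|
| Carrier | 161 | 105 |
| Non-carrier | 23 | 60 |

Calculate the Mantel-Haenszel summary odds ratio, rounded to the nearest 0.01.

3.90

OR_MH = Σ(aᵢdᵢ/nᵢ) / Σ(bᵢcᵢ/nᵢ), where nᵢ is the stratum total.
Stratum 1 (2010–2014): n = 375; a·d/n = 98·130/375 = 33.9733; b·c/n = 28·119/375 = 8.8853
Stratum 2 (2015–2019): n = 349; a·d/n = 161·60/349 = 27.6791; b·c/n = 105·23/349 = 6.9198
OR_MH = (33.9733 + 27.6791) / (8.8853 + 6.9198) = 61.6524 / 15.8051 = 3.90079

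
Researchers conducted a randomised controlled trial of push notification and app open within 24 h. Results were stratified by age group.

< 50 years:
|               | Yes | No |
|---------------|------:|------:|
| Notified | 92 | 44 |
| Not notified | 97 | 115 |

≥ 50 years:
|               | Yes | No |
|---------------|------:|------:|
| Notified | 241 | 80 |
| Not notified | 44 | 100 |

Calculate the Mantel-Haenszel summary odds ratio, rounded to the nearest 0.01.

OR_MH = Σ(aᵢdᵢ/nᵢ) / Σ(bᵢcᵢ/nᵢ), where nᵢ is the stratum total.
Stratum 1 (< 50 years): n = 348; a·d/n = 92·115/348 = 30.4023; b·c/n = 44·97/348 = 12.2644
Stratum 2 (≥ 50 years): n = 465; a·d/n = 241·100/465 = 51.8280; b·c/n = 80·44/465 = 7.5699
OR_MH = (30.4023 + 51.8280) / (12.2644 + 7.5699) = 82.2303 / 19.8343 = 4.14587

4.15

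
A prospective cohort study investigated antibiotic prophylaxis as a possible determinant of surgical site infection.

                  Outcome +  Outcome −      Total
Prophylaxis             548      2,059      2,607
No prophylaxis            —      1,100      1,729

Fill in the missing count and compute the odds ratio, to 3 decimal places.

The missing cell is in the unexposed row: 1729 − 1100 = 629.
So a = 548, b = 2059, c = 629, d = 1100.
OR = (a·d)/(b·c) = (548 × 1100) / (2059 × 629) = 602800 / 1295111 = 0.46544

0.465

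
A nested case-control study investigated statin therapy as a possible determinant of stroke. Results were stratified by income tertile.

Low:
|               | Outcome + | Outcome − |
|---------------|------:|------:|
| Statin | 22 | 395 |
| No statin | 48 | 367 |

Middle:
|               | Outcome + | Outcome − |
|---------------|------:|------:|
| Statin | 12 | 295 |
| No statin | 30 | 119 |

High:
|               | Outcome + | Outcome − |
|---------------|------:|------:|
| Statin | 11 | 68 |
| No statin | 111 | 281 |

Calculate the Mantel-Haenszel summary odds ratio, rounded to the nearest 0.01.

0.33

OR_MH = Σ(aᵢdᵢ/nᵢ) / Σ(bᵢcᵢ/nᵢ), where nᵢ is the stratum total.
Stratum 1 (Low): n = 832; a·d/n = 22·367/832 = 9.7043; b·c/n = 395·48/832 = 22.7885
Stratum 2 (Middle): n = 456; a·d/n = 12·119/456 = 3.1316; b·c/n = 295·30/456 = 19.4079
Stratum 3 (High): n = 471; a·d/n = 11·281/471 = 6.5626; b·c/n = 68·111/471 = 16.0255
OR_MH = (9.7043 + 3.1316 + 6.5626) / (22.7885 + 19.4079 + 16.0255) = 19.3985 / 58.2218 = 0.33318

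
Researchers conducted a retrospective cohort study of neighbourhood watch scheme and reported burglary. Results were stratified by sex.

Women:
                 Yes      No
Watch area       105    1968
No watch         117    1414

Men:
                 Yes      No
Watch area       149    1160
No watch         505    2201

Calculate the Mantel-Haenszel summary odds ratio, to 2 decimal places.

0.59

OR_MH = Σ(aᵢdᵢ/nᵢ) / Σ(bᵢcᵢ/nᵢ), where nᵢ is the stratum total.
Stratum 1 (Women): n = 3604; a·d/n = 105·1414/3604 = 41.1959; b·c/n = 1968·117/3604 = 63.8890
Stratum 2 (Men): n = 4015; a·d/n = 149·2201/4015 = 81.6809; b·c/n = 1160·505/4015 = 145.9029
OR_MH = (41.1959 + 81.6809) / (63.8890 + 145.9029) = 122.8768 / 209.7919 = 0.58571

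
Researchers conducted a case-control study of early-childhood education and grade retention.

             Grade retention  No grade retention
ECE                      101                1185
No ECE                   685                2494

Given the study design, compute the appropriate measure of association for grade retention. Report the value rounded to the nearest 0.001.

Cells: a = 101, b = 1185, c = 685, d = 2494.
This is a case-control study: participants were sampled on outcome status, so risks in the source population cannot be estimated directly — relative risk is not valid here. The odds ratio is the appropriate measure.
OR = (a·d)/(b·c) = (101 × 2494) / (1185 × 685) = 251894 / 811725 = 0.31032

0.310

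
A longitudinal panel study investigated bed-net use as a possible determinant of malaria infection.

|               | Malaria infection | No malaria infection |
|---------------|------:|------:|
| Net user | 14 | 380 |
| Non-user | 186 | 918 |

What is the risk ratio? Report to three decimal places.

Cells: a = 14, b = 380, c = 186, d = 918.
Risk in exposed = 14/394 = 0.03553; risk in unexposed = 186/1104 = 0.16848.
RR = 0.03553 / 0.16848 = 0.21091
The risk is 79% lower among the exposed than among the unexposed.

0.211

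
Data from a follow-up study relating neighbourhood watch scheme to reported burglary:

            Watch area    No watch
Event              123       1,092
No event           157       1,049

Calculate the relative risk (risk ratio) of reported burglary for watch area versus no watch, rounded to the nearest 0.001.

0.861

Reading the table with exposure as columns: a = 123 (Watch area, case), b = 157 (Watch area, non-case), c = 1092 (No watch, case), d = 1049.
Risk in exposed = 123/280 = 0.43929; risk in unexposed = 1092/2141 = 0.51004.
RR = 0.43929 / 0.51004 = 0.86127
The risk is 14% lower among the exposed than among the unexposed.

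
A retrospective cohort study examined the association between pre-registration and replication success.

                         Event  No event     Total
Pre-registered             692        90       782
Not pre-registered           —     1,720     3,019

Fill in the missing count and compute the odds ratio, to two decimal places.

The missing cell is in the unexposed row: 3019 − 1720 = 1299.
So a = 692, b = 90, c = 1299, d = 1720.
OR = (a·d)/(b·c) = (692 × 1720) / (90 × 1299) = 1190240 / 116910 = 10.18082

10.18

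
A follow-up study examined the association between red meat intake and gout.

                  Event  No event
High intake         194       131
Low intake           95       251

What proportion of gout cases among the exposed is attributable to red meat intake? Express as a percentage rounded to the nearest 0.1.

54.0

Cells: a = 194, b = 131, c = 95, d = 251.
Risk in exposed = 194/325 = 0.59692; risk in unexposed = 95/346 = 0.27457.
RR = 0.59692/0.27457 = 2.17406
AR% = (RR − 1)/RR × 100 = (2.17406 − 1)/2.17406 × 100 = 54.0030%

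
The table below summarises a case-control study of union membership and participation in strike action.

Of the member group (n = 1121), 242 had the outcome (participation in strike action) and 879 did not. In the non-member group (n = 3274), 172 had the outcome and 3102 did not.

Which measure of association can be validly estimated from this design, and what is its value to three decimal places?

4.965

From the description: a = 242, b = 879, c = 172, d = 3102.
This is a case-control study: participants were sampled on outcome status, so risks in the source population cannot be estimated directly — relative risk is not valid here. The odds ratio is the appropriate measure.
OR = (a·d)/(b·c) = (242 × 3102) / (879 × 172) = 750684 / 151188 = 4.96524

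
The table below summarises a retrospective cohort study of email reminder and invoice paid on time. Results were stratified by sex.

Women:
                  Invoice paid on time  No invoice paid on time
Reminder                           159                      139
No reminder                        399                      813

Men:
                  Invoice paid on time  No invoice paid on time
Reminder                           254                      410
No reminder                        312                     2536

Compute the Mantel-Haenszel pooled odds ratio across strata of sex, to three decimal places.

OR_MH = Σ(aᵢdᵢ/nᵢ) / Σ(bᵢcᵢ/nᵢ), where nᵢ is the stratum total.
Stratum 1 (Women): n = 1510; a·d/n = 159·813/1510 = 85.6073; b·c/n = 139·399/1510 = 36.7291
Stratum 2 (Men): n = 3512; a·d/n = 254·2536/3512 = 183.4123; b·c/n = 410·312/3512 = 36.4237
OR_MH = (85.6073 + 183.4123) / (36.7291 + 36.4237) = 269.0196 / 73.1528 = 3.67750

3.678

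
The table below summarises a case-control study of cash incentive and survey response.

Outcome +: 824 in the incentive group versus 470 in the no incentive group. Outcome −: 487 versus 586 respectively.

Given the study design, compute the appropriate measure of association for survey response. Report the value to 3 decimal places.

2.110

From the description: a = 824, b = 487, c = 470, d = 586.
This is a case-control study: participants were sampled on outcome status, so risks in the source population cannot be estimated directly — relative risk is not valid here. The odds ratio is the appropriate measure.
OR = (a·d)/(b·c) = (824 × 586) / (487 × 470) = 482864 / 228890 = 2.10959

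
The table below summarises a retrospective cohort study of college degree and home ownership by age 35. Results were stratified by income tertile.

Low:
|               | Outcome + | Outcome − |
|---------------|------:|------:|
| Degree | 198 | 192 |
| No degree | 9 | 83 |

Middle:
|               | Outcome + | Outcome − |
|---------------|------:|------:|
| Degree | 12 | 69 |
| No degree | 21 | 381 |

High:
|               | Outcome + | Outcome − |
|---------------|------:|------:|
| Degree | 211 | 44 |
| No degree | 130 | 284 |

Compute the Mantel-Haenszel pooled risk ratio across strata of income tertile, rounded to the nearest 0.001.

RR_MH = Σ(aᵢ·n₀ᵢ/nᵢ) / Σ(cᵢ·n₁ᵢ/nᵢ), with n₁ᵢ = aᵢ+bᵢ (exposed), n₀ᵢ = cᵢ+dᵢ (unexposed), nᵢ = n₁ᵢ+n₀ᵢ.
Stratum 1 (Low): n₁ = 390, n₀ = 92, n = 482; a·n₀/n = 198·92/482 = 37.7925; c·n₁/n = 9·390/482 = 7.2822
Stratum 2 (Middle): n₁ = 81, n₀ = 402, n = 483; a·n₀/n = 12·402/483 = 9.9876; c·n₁/n = 21·81/483 = 3.5217
Stratum 3 (High): n₁ = 255, n₀ = 414, n = 669; a·n₀/n = 211·414/669 = 130.5740; c·n₁/n = 130·255/669 = 49.5516
RR_MH = (37.7925 + 9.9876 + 130.5740) / (7.2822 + 3.5217 + 49.5516) = 178.3541 / 60.3555 = 2.95506

2.955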